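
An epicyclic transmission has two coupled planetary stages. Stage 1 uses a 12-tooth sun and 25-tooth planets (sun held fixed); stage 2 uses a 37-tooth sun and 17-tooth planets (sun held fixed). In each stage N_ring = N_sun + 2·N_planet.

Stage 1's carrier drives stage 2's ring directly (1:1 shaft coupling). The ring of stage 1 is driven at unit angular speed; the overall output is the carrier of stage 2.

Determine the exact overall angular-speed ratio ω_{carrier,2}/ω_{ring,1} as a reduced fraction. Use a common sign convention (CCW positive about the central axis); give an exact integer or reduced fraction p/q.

Stage 1: N_ring = 12 + 2·25 = 62
Stage 1: 12(ω_s−ω_c) = −62(ω_r−ω_c),  ω_s=0, ω_r=1
Stage 1: 12(0−ω_c) = −62(1−ω_c)  ⇒  74ω_c = 62  ⇒  ω_c = 31/37
  ⇒ ω_c¹/ω_r¹ = 31/37
Stage 2: N_ring = 37 + 2·17 = 71
Stage 2: 37(ω_s−ω_c) = −71(ω_r−ω_c),  ω_s=0, ω_r=1
Stage 2: 37(0−ω_c) = −71(1−ω_c)  ⇒  108ω_c = 71  ⇒  ω_c = 71/108
  ⇒ ω_c²/ω_r² = 71/108
Coupling ω_r² = ω_c¹ ⇒ overall = 31/37 × 71/108 = 2201/3996

2201/3996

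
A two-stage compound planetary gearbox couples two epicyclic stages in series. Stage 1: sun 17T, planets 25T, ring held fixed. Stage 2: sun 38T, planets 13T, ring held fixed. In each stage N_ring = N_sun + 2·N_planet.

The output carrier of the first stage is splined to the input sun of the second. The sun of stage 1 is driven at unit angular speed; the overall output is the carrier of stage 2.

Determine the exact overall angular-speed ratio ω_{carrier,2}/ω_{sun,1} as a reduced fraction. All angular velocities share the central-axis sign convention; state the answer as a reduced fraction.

Stage 1: N_ring = 17 + 2·25 = 67
Stage 1: 17(ω_s−ω_c) = −67(ω_r−ω_c),  ω_r=0, ω_s=1
Stage 1: 17(1−ω_c) = −67(0−ω_c)  ⇒  84ω_c = 17  ⇒  ω_c = 17/84
  ⇒ ω_c¹/ω_s¹ = 17/84
Stage 2: N_ring = 38 + 2·13 = 64
Stage 2: 38(ω_s−ω_c) = −64(ω_r−ω_c),  ω_r=0, ω_s=1
Stage 2: 38(1−ω_c) = −64(0−ω_c)  ⇒  102ω_c = 38  ⇒  ω_c = 19/51
  ⇒ ω_c²/ω_s² = 19/51
Coupling ω_s² = ω_c¹ ⇒ overall = 17/84 × 19/51 = 19/252

19/252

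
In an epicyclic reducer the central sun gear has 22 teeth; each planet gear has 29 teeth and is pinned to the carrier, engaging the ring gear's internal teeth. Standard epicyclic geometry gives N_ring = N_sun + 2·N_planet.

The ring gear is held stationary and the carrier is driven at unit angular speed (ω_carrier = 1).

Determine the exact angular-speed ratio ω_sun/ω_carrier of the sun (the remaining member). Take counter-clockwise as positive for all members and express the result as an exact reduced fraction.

N_ring = 22 + 2·29 = 80
22(ω_s−ω_c) = −80(ω_r−ω_c),  ω_r=0, ω_c=1
ω_s = 1 − (80/22)(0−1) = 51/11
ω_s/ω_c = 51/11

51/11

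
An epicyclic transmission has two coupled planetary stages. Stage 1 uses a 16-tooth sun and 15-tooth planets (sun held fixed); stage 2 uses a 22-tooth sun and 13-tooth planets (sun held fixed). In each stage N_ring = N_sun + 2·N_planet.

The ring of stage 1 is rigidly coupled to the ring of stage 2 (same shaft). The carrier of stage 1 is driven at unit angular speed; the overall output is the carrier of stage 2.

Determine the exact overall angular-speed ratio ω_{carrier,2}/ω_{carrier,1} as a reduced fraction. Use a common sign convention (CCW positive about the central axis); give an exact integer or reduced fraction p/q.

744/805

Stage 1: N_ring = 16 + 2·15 = 46
Stage 1: 16(ω_s−ω_c) = −46(ω_r−ω_c),  ω_s=0, ω_c=1
Stage 1: ω_r = 1 − (16/46)(0−1) = 31/23
  ⇒ ω_r¹/ω_c¹ = 31/23
Stage 2: N_ring = 22 + 2·13 = 48
Stage 2: 22(ω_s−ω_c) = −48(ω_r−ω_c),  ω_s=0, ω_r=1
Stage 2: 22(0−ω_c) = −48(1−ω_c)  ⇒  70ω_c = 48  ⇒  ω_c = 24/35
  ⇒ ω_c²/ω_r² = 24/35
Coupling ω_r² = ω_r¹ ⇒ overall = 31/23 × 24/35 = 744/805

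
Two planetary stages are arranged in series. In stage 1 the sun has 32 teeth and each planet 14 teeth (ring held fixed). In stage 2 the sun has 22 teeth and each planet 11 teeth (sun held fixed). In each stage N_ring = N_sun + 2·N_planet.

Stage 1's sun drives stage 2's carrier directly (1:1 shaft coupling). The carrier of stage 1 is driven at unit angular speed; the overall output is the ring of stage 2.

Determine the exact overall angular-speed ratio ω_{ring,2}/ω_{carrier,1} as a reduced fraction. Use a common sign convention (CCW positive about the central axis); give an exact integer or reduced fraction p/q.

Stage 1: N_ring = 32 + 2·14 = 60
Stage 1: 32(ω_s−ω_c) = −60(ω_r−ω_c),  ω_r=0, ω_c=1
Stage 1: ω_s = 1 − (60/32)(0−1) = 23/8
  ⇒ ω_s¹/ω_c¹ = 23/8
Stage 2: N_ring = 22 + 2·11 = 44
Stage 2: 22(ω_s−ω_c) = −44(ω_r−ω_c),  ω_s=0, ω_c=1
Stage 2: ω_r = 1 − (22/44)(0−1) = 3/2
  ⇒ ω_r²/ω_c² = 3/2
Coupling ω_c² = ω_s¹ ⇒ overall = 23/8 × 3/2 = 69/16

69/16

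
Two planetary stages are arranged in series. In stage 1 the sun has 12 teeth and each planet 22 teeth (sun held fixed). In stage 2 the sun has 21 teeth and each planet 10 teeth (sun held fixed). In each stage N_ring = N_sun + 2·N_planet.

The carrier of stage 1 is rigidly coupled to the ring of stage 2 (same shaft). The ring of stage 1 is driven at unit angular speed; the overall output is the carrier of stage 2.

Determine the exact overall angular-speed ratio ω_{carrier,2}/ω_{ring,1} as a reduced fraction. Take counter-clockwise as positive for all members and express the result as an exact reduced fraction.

Stage 1: N_ring = 12 + 2·22 = 56
Stage 1: 12(ω_s−ω_c) = −56(ω_r−ω_c),  ω_s=0, ω_r=1
Stage 1: 12(0−ω_c) = −56(1−ω_c)  ⇒  68ω_c = 56  ⇒  ω_c = 14/17
  ⇒ ω_c¹/ω_r¹ = 14/17
Stage 2: N_ring = 21 + 2·10 = 41
Stage 2: 21(ω_s−ω_c) = −41(ω_r−ω_c),  ω_s=0, ω_r=1
Stage 2: 21(0−ω_c) = −41(1−ω_c)  ⇒  62ω_c = 41  ⇒  ω_c = 41/62
  ⇒ ω_c²/ω_r² = 41/62
Coupling ω_r² = ω_c¹ ⇒ overall = 14/17 × 41/62 = 287/527

287/527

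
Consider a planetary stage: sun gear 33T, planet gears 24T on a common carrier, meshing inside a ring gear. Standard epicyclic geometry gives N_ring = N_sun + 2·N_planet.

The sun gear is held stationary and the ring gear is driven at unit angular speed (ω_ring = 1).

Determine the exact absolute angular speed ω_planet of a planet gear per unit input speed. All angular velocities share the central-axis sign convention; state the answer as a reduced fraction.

N_ring = 33 + 2·24 = 81
33(ω_s−ω_c) = −81(ω_r−ω_c),  ω_s=0, ω_r=1
33(0−ω_c) = −81(1−ω_c)  ⇒  114ω_c = 81  ⇒  ω_c = 27/38
sun–planet: 33·(0−27/38) = −24·(ω_p−ω_c)  ⇒  ω_p−ω_c = −(33/24)·(-27/38) = 297/304
ω_p = 27/38 + 297/304 = 27/16

27/16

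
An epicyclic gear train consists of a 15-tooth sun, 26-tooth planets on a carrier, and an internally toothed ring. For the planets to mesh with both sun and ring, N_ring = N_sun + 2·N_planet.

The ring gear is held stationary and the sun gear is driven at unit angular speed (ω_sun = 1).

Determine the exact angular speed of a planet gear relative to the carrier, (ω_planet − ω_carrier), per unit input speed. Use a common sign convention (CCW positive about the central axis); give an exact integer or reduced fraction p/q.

-1005/2132

N_ring = 15 + 2·26 = 67
15(ω_s−ω_c) = −67(ω_r−ω_c),  ω_r=0, ω_s=1
15(1−ω_c) = −67(0−ω_c)  ⇒  82ω_c = 15  ⇒  ω_c = 15/82
sun–planet: 15·(1−15/82) = −26·(ω_p−ω_c)  ⇒  ω_p−ω_c = −(15/26)·(67/82) = -1005/2132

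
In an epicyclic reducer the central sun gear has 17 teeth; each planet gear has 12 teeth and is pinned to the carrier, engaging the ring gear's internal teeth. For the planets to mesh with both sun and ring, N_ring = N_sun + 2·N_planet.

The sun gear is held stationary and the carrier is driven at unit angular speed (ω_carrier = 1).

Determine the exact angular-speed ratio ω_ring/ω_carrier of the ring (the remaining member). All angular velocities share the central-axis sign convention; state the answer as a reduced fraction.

N_ring = 17 + 2·12 = 41
17(ω_s−ω_c) = −41(ω_r−ω_c),  ω_s=0, ω_c=1
ω_r = 1 − (17/41)(0−1) = 58/41
ω_r/ω_c = 58/41

58/41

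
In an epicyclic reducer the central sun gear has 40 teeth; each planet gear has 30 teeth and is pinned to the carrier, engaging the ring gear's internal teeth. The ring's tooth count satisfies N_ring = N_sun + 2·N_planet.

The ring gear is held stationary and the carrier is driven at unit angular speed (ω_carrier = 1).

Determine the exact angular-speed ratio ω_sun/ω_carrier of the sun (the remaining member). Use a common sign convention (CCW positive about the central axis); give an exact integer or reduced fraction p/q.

N_ring = 40 + 2·30 = 100
40(ω_s−ω_c) = −100(ω_r−ω_c),  ω_r=0, ω_c=1
ω_s = 1 − (100/40)(0−1) = 7/2
ω_s/ω_c = 7/2

7/2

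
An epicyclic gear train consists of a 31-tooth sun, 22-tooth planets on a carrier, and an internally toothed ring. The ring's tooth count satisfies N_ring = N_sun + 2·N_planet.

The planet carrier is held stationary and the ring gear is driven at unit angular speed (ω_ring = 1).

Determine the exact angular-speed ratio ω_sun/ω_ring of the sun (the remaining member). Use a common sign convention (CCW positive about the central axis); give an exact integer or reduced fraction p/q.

N_ring = 31 + 2·22 = 75
31(ω_s−ω_c) = −75(ω_r−ω_c),  ω_c=0, ω_r=1
ω_s = 0 − (75/31)(1−0) = -75/31
ω_s/ω_r = -75/31

-75/31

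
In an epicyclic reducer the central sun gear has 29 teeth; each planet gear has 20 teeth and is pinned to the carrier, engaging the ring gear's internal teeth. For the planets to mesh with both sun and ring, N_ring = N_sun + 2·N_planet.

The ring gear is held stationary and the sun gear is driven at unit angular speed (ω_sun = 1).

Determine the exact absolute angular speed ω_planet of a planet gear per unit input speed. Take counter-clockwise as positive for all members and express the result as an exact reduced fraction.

-29/40

N_ring = 29 + 2·20 = 69
29(ω_s−ω_c) = −69(ω_r−ω_c),  ω_r=0, ω_s=1
29(1−ω_c) = −69(0−ω_c)  ⇒  98ω_c = 29  ⇒  ω_c = 29/98
sun–planet: 29·(1−29/98) = −20·(ω_p−ω_c)  ⇒  ω_p−ω_c = −(29/20)·(69/98) = -2001/1960
ω_p = 29/98 − 2001/1960 = -29/40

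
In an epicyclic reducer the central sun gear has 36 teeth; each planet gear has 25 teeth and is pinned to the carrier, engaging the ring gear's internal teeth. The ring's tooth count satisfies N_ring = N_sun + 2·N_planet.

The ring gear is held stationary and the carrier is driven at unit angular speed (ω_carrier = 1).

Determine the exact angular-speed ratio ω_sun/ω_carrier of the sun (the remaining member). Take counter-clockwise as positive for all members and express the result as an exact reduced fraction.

N_ring = 36 + 2·25 = 86
36(ω_s−ω_c) = −86(ω_r−ω_c),  ω_r=0, ω_c=1
ω_s = 1 − (86/36)(0−1) = 61/18
ω_s/ω_c = 61/18

61/18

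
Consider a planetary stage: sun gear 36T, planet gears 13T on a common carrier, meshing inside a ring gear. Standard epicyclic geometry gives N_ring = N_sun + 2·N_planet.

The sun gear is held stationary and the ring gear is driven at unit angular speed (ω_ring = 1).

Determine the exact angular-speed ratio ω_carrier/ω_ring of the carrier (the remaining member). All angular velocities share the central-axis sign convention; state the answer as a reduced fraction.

31/49

N_ring = 36 + 2·13 = 62
36(ω_s−ω_c) = −62(ω_r−ω_c),  ω_s=0, ω_r=1
36(0−ω_c) = −62(1−ω_c)  ⇒  98ω_c = 62  ⇒  ω_c = 31/49
ω_c/ω_r = 31/49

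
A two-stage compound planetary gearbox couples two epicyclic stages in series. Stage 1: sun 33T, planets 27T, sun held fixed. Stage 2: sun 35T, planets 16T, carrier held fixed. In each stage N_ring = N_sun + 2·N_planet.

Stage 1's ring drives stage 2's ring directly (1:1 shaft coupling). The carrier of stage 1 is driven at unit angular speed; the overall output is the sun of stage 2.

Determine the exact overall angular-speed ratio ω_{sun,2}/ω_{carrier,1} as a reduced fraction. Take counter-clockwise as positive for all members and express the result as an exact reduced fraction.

-536/203

Stage 1: N_ring = 33 + 2·27 = 87
Stage 1: 33(ω_s−ω_c) = −87(ω_r−ω_c),  ω_s=0, ω_c=1
Stage 1: ω_r = 1 − (33/87)(0−1) = 40/29
  ⇒ ω_r¹/ω_c¹ = 40/29
Stage 2: N_ring = 35 + 2·16 = 67
Stage 2: 35(ω_s−ω_c) = −67(ω_r−ω_c),  ω_c=0, ω_r=1
Stage 2: ω_s = 0 − (67/35)(1−0) = -67/35
  ⇒ ω_s²/ω_r² = -67/35
Coupling ω_r² = ω_r¹ ⇒ overall = 40/29 × -67/35 = -536/203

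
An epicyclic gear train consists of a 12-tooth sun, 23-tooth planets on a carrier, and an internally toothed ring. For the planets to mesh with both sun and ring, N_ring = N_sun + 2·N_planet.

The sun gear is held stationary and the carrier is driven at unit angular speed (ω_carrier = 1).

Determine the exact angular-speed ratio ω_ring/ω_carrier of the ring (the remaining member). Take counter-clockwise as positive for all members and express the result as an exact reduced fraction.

N_ring = 12 + 2·23 = 58
12(ω_s−ω_c) = −58(ω_r−ω_c),  ω_s=0, ω_c=1
ω_r = 1 − (12/58)(0−1) = 35/29
ω_r/ω_c = 35/29

35/29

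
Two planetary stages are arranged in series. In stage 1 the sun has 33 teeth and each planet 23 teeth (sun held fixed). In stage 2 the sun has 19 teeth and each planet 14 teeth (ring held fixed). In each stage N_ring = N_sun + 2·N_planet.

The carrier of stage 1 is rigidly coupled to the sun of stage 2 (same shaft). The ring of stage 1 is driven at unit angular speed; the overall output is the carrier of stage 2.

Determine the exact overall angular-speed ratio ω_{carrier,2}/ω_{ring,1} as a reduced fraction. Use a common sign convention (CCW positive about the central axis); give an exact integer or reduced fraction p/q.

1501/7392

Stage 1: N_ring = 33 + 2·23 = 79
Stage 1: 33(ω_s−ω_c) = −79(ω_r−ω_c),  ω_s=0, ω_r=1
Stage 1: 33(0−ω_c) = −79(1−ω_c)  ⇒  112ω_c = 79  ⇒  ω_c = 79/112
  ⇒ ω_c¹/ω_r¹ = 79/112
Stage 2: N_ring = 19 + 2·14 = 47
Stage 2: 19(ω_s−ω_c) = −47(ω_r−ω_c),  ω_r=0, ω_s=1
Stage 2: 19(1−ω_c) = −47(0−ω_c)  ⇒  66ω_c = 19  ⇒  ω_c = 19/66
  ⇒ ω_c²/ω_s² = 19/66
Coupling ω_s² = ω_c¹ ⇒ overall = 79/112 × 19/66 = 1501/7392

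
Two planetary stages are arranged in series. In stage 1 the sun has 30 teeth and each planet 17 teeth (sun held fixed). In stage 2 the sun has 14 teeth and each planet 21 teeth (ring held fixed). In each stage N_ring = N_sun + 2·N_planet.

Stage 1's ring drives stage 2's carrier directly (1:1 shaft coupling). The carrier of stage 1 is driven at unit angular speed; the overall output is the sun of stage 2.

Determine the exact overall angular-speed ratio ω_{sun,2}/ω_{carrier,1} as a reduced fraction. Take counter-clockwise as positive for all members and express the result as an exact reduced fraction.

235/32

Stage 1: N_ring = 30 + 2·17 = 64
Stage 1: 30(ω_s−ω_c) = −64(ω_r−ω_c),  ω_s=0, ω_c=1
Stage 1: ω_r = 1 − (30/64)(0−1) = 47/32
  ⇒ ω_r¹/ω_c¹ = 47/32
Stage 2: N_ring = 14 + 2·21 = 56
Stage 2: 14(ω_s−ω_c) = −56(ω_r−ω_c),  ω_r=0, ω_c=1
Stage 2: ω_s = 1 − (56/14)(0−1) = 5
  ⇒ ω_s²/ω_c² = 5
Coupling ω_c² = ω_r¹ ⇒ overall = 47/32 × 5 = 235/32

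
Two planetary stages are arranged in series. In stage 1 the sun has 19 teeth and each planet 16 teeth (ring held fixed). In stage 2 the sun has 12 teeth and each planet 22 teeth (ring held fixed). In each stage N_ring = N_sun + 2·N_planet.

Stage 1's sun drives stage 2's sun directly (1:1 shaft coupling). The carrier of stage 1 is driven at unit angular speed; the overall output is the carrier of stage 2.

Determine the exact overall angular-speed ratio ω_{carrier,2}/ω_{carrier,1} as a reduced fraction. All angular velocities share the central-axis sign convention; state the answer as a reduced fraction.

210/323

Stage 1: N_ring = 19 + 2·16 = 51
Stage 1: 19(ω_s−ω_c) = −51(ω_r−ω_c),  ω_r=0, ω_c=1
Stage 1: ω_s = 1 − (51/19)(0−1) = 70/19
  ⇒ ω_s¹/ω_c¹ = 70/19
Stage 2: N_ring = 12 + 2·22 = 56
Stage 2: 12(ω_s−ω_c) = −56(ω_r−ω_c),  ω_r=0, ω_s=1
Stage 2: 12(1−ω_c) = −56(0−ω_c)  ⇒  68ω_c = 12  ⇒  ω_c = 3/17
  ⇒ ω_c²/ω_s² = 3/17
Coupling ω_s² = ω_s¹ ⇒ overall = 70/19 × 3/17 = 210/323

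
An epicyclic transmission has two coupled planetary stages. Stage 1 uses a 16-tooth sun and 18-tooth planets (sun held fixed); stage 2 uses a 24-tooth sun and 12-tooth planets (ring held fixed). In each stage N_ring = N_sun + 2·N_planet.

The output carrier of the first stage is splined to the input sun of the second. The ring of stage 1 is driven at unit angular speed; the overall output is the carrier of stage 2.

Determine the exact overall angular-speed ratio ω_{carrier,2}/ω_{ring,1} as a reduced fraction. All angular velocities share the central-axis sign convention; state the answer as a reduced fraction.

Stage 1: N_ring = 16 + 2·18 = 52
Stage 1: 16(ω_s−ω_c) = −52(ω_r−ω_c),  ω_s=0, ω_r=1
Stage 1: 16(0−ω_c) = −52(1−ω_c)  ⇒  68ω_c = 52  ⇒  ω_c = 13/17
  ⇒ ω_c¹/ω_r¹ = 13/17
Stage 2: N_ring = 24 + 2·12 = 48
Stage 2: 24(ω_s−ω_c) = −48(ω_r−ω_c),  ω_r=0, ω_s=1
Stage 2: 24(1−ω_c) = −48(0−ω_c)  ⇒  72ω_c = 24  ⇒  ω_c = 1/3
  ⇒ ω_c²/ω_s² = 1/3
Coupling ω_s² = ω_c¹ ⇒ overall = 13/17 × 1/3 = 13/51

13/51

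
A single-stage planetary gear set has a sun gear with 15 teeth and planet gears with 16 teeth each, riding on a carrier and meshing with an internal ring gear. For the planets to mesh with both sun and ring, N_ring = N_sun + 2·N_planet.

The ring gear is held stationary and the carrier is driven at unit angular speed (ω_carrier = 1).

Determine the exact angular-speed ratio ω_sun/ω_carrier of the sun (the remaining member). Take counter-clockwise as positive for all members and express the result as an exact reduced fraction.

N_ring = 15 + 2·16 = 47
15(ω_s−ω_c) = −47(ω_r−ω_c),  ω_r=0, ω_c=1
ω_s = 1 − (47/15)(0−1) = 62/15
ω_s/ω_c = 62/15

62/15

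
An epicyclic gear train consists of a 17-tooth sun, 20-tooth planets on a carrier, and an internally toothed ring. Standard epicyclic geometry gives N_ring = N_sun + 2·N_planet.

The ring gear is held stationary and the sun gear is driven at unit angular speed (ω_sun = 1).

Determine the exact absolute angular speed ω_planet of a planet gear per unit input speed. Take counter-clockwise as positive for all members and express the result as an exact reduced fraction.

N_ring = 17 + 2·20 = 57
17(ω_s−ω_c) = −57(ω_r−ω_c),  ω_r=0, ω_s=1
17(1−ω_c) = −57(0−ω_c)  ⇒  74ω_c = 17  ⇒  ω_c = 17/74
sun–planet: 17·(1−17/74) = −20·(ω_p−ω_c)  ⇒  ω_p−ω_c = −(17/20)·(57/74) = -969/1480
ω_p = 17/74 − 969/1480 = -17/40

-17/40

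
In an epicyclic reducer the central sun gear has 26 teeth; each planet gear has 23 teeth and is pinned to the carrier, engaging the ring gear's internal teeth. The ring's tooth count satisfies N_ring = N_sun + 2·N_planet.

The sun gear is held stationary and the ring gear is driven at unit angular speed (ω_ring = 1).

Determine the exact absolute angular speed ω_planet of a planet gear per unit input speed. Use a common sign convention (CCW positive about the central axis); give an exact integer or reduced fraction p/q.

N_ring = 26 + 2·23 = 72
26(ω_s−ω_c) = −72(ω_r−ω_c),  ω_s=0, ω_r=1
26(0−ω_c) = −72(1−ω_c)  ⇒  98ω_c = 72  ⇒  ω_c = 36/49
sun–planet: 26·(0−36/49) = −23·(ω_p−ω_c)  ⇒  ω_p−ω_c = −(26/23)·(-36/49) = 936/1127
ω_p = 36/49 + 936/1127 = 36/23

36/23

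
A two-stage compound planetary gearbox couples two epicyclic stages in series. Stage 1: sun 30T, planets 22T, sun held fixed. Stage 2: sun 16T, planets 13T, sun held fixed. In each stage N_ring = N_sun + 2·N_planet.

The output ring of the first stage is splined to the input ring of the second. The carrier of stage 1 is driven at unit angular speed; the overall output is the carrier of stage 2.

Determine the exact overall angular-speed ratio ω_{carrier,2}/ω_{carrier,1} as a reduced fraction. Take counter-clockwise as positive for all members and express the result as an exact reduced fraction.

1092/1073

Stage 1: N_ring = 30 + 2·22 = 74
Stage 1: 30(ω_s−ω_c) = −74(ω_r−ω_c),  ω_s=0, ω_c=1
Stage 1: ω_r = 1 − (30/74)(0−1) = 52/37
  ⇒ ω_r¹/ω_c¹ = 52/37
Stage 2: N_ring = 16 + 2·13 = 42
Stage 2: 16(ω_s−ω_c) = −42(ω_r−ω_c),  ω_s=0, ω_r=1
Stage 2: 16(0−ω_c) = −42(1−ω_c)  ⇒  58ω_c = 42  ⇒  ω_c = 21/29
  ⇒ ω_c²/ω_r² = 21/29
Coupling ω_r² = ω_r¹ ⇒ overall = 52/37 × 21/29 = 1092/1073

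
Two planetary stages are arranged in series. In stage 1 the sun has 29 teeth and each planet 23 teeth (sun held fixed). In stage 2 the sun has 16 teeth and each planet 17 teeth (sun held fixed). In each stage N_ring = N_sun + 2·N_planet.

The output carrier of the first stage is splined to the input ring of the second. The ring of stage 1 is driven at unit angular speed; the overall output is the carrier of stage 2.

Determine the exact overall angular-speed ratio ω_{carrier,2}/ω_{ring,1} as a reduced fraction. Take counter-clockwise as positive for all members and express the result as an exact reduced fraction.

625/1144

Stage 1: N_ring = 29 + 2·23 = 75
Stage 1: 29(ω_s−ω_c) = −75(ω_r−ω_c),  ω_s=0, ω_r=1
Stage 1: 29(0−ω_c) = −75(1−ω_c)  ⇒  104ω_c = 75  ⇒  ω_c = 75/104
  ⇒ ω_c¹/ω_r¹ = 75/104
Stage 2: N_ring = 16 + 2·17 = 50
Stage 2: 16(ω_s−ω_c) = −50(ω_r−ω_c),  ω_s=0, ω_r=1
Stage 2: 16(0−ω_c) = −50(1−ω_c)  ⇒  66ω_c = 50  ⇒  ω_c = 25/33
  ⇒ ω_c²/ω_r² = 25/33
Coupling ω_r² = ω_c¹ ⇒ overall = 75/104 × 25/33 = 625/1144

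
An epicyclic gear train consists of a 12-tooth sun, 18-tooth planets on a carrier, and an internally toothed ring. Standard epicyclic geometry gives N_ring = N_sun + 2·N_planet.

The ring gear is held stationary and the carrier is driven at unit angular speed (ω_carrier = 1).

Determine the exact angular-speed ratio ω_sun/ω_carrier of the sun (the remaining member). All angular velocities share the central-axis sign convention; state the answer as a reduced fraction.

5

N_ring = 12 + 2·18 = 48
12(ω_s−ω_c) = −48(ω_r−ω_c),  ω_r=0, ω_c=1
ω_s = 1 − (48/12)(0−1) = 5
ω_s/ω_c = 5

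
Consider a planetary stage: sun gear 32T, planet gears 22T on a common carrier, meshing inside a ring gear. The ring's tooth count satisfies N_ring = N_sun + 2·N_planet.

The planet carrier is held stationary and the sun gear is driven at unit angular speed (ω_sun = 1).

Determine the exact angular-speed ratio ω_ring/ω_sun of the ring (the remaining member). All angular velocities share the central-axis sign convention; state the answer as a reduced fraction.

-8/19

N_ring = 32 + 2·22 = 76
32(ω_s−ω_c) = −76(ω_r−ω_c),  ω_c=0, ω_s=1
ω_r = 0 − (32/76)(1−0) = -8/19
ω_r/ω_s = -8/19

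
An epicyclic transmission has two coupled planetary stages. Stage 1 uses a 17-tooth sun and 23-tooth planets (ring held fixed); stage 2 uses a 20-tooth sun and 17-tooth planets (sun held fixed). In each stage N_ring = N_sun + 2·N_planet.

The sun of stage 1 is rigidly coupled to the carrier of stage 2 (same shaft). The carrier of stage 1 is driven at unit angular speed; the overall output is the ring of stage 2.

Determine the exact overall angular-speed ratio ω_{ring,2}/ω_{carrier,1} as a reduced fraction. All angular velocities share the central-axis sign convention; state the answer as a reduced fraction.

2960/459

Stage 1: N_ring = 17 + 2·23 = 63
Stage 1: 17(ω_s−ω_c) = −63(ω_r−ω_c),  ω_r=0, ω_c=1
Stage 1: ω_s = 1 − (63/17)(0−1) = 80/17
  ⇒ ω_s¹/ω_c¹ = 80/17
Stage 2: N_ring = 20 + 2·17 = 54
Stage 2: 20(ω_s−ω_c) = −54(ω_r−ω_c),  ω_s=0, ω_c=1
Stage 2: ω_r = 1 − (20/54)(0−1) = 37/27
  ⇒ ω_r²/ω_c² = 37/27
Coupling ω_c² = ω_s¹ ⇒ overall = 80/17 × 37/27 = 2960/459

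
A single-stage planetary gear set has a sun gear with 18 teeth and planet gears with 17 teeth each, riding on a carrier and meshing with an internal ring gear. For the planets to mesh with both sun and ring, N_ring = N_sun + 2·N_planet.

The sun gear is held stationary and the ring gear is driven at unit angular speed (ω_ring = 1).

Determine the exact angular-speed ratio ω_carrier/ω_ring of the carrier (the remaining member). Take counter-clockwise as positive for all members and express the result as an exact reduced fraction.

26/35

N_ring = 18 + 2·17 = 52
18(ω_s−ω_c) = −52(ω_r−ω_c),  ω_s=0, ω_r=1
18(0−ω_c) = −52(1−ω_c)  ⇒  70ω_c = 52  ⇒  ω_c = 26/35
ω_c/ω_r = 26/35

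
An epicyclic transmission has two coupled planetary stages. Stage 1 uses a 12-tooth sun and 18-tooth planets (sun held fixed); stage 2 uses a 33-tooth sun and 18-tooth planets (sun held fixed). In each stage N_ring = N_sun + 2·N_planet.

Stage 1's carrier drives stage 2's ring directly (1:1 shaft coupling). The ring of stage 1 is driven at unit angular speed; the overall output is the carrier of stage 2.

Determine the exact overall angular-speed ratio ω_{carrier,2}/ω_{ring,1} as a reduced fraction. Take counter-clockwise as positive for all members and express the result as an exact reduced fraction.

Stage 1: N_ring = 12 + 2·18 = 48
Stage 1: 12(ω_s−ω_c) = −48(ω_r−ω_c),  ω_s=0, ω_r=1
Stage 1: 12(0−ω_c) = −48(1−ω_c)  ⇒  60ω_c = 48  ⇒  ω_c = 4/5
  ⇒ ω_c¹/ω_r¹ = 4/5
Stage 2: N_ring = 33 + 2·18 = 69
Stage 2: 33(ω_s−ω_c) = −69(ω_r−ω_c),  ω_s=0, ω_r=1
Stage 2: 33(0−ω_c) = −69(1−ω_c)  ⇒  102ω_c = 69  ⇒  ω_c = 23/34
  ⇒ ω_c²/ω_r² = 23/34
Coupling ω_r² = ω_c¹ ⇒ overall = 4/5 × 23/34 = 46/85

46/85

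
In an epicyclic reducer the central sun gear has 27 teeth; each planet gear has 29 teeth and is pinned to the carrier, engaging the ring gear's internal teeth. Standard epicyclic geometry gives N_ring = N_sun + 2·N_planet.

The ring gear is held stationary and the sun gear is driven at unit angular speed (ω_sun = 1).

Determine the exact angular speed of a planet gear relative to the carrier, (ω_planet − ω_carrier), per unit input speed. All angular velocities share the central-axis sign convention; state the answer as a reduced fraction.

N_ring = 27 + 2·29 = 85
27(ω_s−ω_c) = −85(ω_r−ω_c),  ω_r=0, ω_s=1
27(1−ω_c) = −85(0−ω_c)  ⇒  112ω_c = 27  ⇒  ω_c = 27/112
sun–planet: 27·(1−27/112) = −29·(ω_p−ω_c)  ⇒  ω_p−ω_c = −(27/29)·(85/112) = -2295/3248

-2295/3248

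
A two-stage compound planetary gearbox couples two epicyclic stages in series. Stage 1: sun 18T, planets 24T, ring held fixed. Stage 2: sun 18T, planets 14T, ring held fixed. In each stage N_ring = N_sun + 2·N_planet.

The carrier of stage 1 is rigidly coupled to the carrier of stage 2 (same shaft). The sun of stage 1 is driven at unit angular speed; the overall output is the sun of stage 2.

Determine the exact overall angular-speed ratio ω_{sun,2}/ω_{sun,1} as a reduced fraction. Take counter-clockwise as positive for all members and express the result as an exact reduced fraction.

16/21

Stage 1: N_ring = 18 + 2·24 = 66
Stage 1: 18(ω_s−ω_c) = −66(ω_r−ω_c),  ω_r=0, ω_s=1
Stage 1: 18(1−ω_c) = −66(0−ω_c)  ⇒  84ω_c = 18  ⇒  ω_c = 3/14
  ⇒ ω_c¹/ω_s¹ = 3/14
Stage 2: N_ring = 18 + 2·14 = 46
Stage 2: 18(ω_s−ω_c) = −46(ω_r−ω_c),  ω_r=0, ω_c=1
Stage 2: ω_s = 1 − (46/18)(0−1) = 32/9
  ⇒ ω_s²/ω_c² = 32/9
Coupling ω_c² = ω_c¹ ⇒ overall = 3/14 × 32/9 = 16/21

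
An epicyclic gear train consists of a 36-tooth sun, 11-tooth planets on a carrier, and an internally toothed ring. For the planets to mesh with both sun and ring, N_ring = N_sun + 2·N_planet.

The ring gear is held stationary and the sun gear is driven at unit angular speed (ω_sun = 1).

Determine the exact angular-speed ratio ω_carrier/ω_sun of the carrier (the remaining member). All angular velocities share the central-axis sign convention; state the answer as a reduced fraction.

18/47

N_ring = 36 + 2·11 = 58
36(ω_s−ω_c) = −58(ω_r−ω_c),  ω_r=0, ω_s=1
36(1−ω_c) = −58(0−ω_c)  ⇒  94ω_c = 36  ⇒  ω_c = 18/47
ω_c/ω_s = 18/47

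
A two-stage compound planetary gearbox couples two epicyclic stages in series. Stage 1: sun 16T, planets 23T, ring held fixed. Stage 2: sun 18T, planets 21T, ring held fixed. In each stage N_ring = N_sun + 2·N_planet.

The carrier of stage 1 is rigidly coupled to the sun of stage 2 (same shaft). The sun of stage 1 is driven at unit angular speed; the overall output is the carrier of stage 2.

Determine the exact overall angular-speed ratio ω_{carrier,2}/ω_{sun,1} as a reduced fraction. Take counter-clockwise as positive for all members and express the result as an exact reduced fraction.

Stage 1: N_ring = 16 + 2·23 = 62
Stage 1: 16(ω_s−ω_c) = −62(ω_r−ω_c),  ω_r=0, ω_s=1
Stage 1: 16(1−ω_c) = −62(0−ω_c)  ⇒  78ω_c = 16  ⇒  ω_c = 8/39
  ⇒ ω_c¹/ω_s¹ = 8/39
Stage 2: N_ring = 18 + 2·21 = 60
Stage 2: 18(ω_s−ω_c) = −60(ω_r−ω_c),  ω_r=0, ω_s=1
Stage 2: 18(1−ω_c) = −60(0−ω_c)  ⇒  78ω_c = 18  ⇒  ω_c = 3/13
  ⇒ ω_c²/ω_s² = 3/13
Coupling ω_s² = ω_c¹ ⇒ overall = 8/39 × 3/13 = 8/169

8/169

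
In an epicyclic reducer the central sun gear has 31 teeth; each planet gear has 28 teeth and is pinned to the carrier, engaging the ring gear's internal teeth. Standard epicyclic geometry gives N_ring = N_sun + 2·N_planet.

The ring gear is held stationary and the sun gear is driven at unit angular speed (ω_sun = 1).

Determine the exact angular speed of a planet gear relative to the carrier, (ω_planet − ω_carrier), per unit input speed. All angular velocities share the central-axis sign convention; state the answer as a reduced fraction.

-2697/3304

N_ring = 31 + 2·28 = 87
31(ω_s−ω_c) = −87(ω_r−ω_c),  ω_r=0, ω_s=1
31(1−ω_c) = −87(0−ω_c)  ⇒  118ω_c = 31  ⇒  ω_c = 31/118
sun–planet: 31·(1−31/118) = −28·(ω_p−ω_c)  ⇒  ω_p−ω_c = −(31/28)·(87/118) = -2697/3304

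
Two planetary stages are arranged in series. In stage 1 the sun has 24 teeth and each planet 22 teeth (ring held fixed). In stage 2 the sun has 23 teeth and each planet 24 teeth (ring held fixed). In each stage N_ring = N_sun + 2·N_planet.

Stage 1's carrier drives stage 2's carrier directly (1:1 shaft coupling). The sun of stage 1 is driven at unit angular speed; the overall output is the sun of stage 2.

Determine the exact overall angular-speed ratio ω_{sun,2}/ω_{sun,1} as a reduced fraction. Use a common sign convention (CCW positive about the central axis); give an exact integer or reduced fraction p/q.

564/529

Stage 1: N_ring = 24 + 2·22 = 68
Stage 1: 24(ω_s−ω_c) = −68(ω_r−ω_c),  ω_r=0, ω_s=1
Stage 1: 24(1−ω_c) = −68(0−ω_c)  ⇒  92ω_c = 24  ⇒  ω_c = 6/23
  ⇒ ω_c¹/ω_s¹ = 6/23
Stage 2: N_ring = 23 + 2·24 = 71
Stage 2: 23(ω_s−ω_c) = −71(ω_r−ω_c),  ω_r=0, ω_c=1
Stage 2: ω_s = 1 − (71/23)(0−1) = 94/23
  ⇒ ω_s²/ω_c² = 94/23
Coupling ω_c² = ω_c¹ ⇒ overall = 6/23 × 94/23 = 564/529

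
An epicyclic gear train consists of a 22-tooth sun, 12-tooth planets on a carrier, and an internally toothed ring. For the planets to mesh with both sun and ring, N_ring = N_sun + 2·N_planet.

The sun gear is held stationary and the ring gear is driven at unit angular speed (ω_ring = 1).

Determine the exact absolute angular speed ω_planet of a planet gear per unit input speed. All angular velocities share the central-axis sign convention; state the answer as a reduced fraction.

N_ring = 22 + 2·12 = 46
22(ω_s−ω_c) = −46(ω_r−ω_c),  ω_s=0, ω_r=1
22(0−ω_c) = −46(1−ω_c)  ⇒  68ω_c = 46  ⇒  ω_c = 23/34
sun–planet: 22·(0−23/34) = −12·(ω_p−ω_c)  ⇒  ω_p−ω_c = −(22/12)·(-23/34) = 253/204
ω_p = 23/34 + 253/204 = 23/12

23/12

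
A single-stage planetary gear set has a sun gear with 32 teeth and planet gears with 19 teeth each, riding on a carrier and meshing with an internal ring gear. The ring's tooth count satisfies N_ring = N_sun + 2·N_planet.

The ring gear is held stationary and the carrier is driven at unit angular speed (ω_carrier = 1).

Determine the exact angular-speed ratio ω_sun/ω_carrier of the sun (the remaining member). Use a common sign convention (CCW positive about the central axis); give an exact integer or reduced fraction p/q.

51/16

N_ring = 32 + 2·19 = 70
32(ω_s−ω_c) = −70(ω_r−ω_c),  ω_r=0, ω_c=1
ω_s = 1 − (70/32)(0−1) = 51/16
ω_s/ω_c = 51/16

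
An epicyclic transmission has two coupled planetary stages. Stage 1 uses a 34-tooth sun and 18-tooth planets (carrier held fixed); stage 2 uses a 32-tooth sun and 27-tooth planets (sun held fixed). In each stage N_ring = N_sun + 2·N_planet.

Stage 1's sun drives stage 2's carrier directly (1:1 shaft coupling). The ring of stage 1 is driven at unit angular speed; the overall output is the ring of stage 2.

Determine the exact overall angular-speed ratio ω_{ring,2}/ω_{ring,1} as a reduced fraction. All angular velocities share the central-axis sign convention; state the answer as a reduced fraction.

-2065/731

Stage 1: N_ring = 34 + 2·18 = 70
Stage 1: 34(ω_s−ω_c) = −70(ω_r−ω_c),  ω_c=0, ω_r=1
Stage 1: ω_s = 0 − (70/34)(1−0) = -35/17
  ⇒ ω_s¹/ω_r¹ = -35/17
Stage 2: N_ring = 32 + 2·27 = 86
Stage 2: 32(ω_s−ω_c) = −86(ω_r−ω_c),  ω_s=0, ω_c=1
Stage 2: ω_r = 1 − (32/86)(0−1) = 59/43
  ⇒ ω_r²/ω_c² = 59/43
Coupling ω_c² = ω_s¹ ⇒ overall = -35/17 × 59/43 = -2065/731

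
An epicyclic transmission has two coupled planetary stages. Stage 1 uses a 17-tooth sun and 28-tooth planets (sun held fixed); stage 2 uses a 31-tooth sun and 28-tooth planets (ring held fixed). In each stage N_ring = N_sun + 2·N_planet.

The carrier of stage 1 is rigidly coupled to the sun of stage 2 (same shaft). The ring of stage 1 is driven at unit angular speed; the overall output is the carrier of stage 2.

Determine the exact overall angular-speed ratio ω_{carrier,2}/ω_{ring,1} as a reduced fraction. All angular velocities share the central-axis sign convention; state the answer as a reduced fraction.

Stage 1: N_ring = 17 + 2·28 = 73
Stage 1: 17(ω_s−ω_c) = −73(ω_r−ω_c),  ω_s=0, ω_r=1
Stage 1: 17(0−ω_c) = −73(1−ω_c)  ⇒  90ω_c = 73  ⇒  ω_c = 73/90
  ⇒ ω_c¹/ω_r¹ = 73/90
Stage 2: N_ring = 31 + 2·28 = 87
Stage 2: 31(ω_s−ω_c) = −87(ω_r−ω_c),  ω_r=0, ω_s=1
Stage 2: 31(1−ω_c) = −87(0−ω_c)  ⇒  118ω_c = 31  ⇒  ω_c = 31/118
  ⇒ ω_c²/ω_s² = 31/118
Coupling ω_s² = ω_c¹ ⇒ overall = 73/90 × 31/118 = 2263/10620

2263/10620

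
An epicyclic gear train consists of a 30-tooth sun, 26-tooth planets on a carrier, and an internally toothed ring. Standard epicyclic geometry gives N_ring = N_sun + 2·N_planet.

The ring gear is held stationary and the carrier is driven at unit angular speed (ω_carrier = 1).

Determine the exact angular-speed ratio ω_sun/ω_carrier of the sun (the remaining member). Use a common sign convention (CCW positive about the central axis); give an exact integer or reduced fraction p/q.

56/15

N_ring = 30 + 2·26 = 82
30(ω_s−ω_c) = −82(ω_r−ω_c),  ω_r=0, ω_c=1
ω_s = 1 − (82/30)(0−1) = 56/15
ω_s/ω_c = 56/15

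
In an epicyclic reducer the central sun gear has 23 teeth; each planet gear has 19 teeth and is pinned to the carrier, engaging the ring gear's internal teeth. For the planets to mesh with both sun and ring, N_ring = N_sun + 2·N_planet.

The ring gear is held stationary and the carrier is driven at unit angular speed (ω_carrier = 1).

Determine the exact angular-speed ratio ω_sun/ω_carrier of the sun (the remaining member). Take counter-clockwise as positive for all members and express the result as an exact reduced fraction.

N_ring = 23 + 2·19 = 61
23(ω_s−ω_c) = −61(ω_r−ω_c),  ω_r=0, ω_c=1
ω_s = 1 − (61/23)(0−1) = 84/23
ω_s/ω_c = 84/23

84/23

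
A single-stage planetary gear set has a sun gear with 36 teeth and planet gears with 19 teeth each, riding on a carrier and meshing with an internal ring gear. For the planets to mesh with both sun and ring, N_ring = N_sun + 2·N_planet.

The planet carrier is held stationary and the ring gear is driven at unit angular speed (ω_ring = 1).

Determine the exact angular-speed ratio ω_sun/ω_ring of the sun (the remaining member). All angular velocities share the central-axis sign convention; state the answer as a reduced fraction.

-37/18

N_ring = 36 + 2·19 = 74
36(ω_s−ω_c) = −74(ω_r−ω_c),  ω_c=0, ω_r=1
ω_s = 0 − (74/36)(1−0) = -37/18
ω_s/ω_r = -37/18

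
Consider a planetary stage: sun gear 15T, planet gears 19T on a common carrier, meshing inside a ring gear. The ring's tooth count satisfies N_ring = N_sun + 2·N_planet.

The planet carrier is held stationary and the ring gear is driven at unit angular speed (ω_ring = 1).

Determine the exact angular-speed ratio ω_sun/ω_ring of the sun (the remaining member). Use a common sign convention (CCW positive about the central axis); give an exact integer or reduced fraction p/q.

-53/15

N_ring = 15 + 2·19 = 53
15(ω_s−ω_c) = −53(ω_r−ω_c),  ω_c=0, ω_r=1
ω_s = 0 − (53/15)(1−0) = -53/15
ω_s/ω_r = -53/15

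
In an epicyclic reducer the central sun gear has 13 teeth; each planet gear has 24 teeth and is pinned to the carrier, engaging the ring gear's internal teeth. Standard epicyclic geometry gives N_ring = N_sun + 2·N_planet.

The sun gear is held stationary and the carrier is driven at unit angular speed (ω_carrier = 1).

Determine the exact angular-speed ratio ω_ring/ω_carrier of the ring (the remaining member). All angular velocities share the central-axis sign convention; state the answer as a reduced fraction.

N_ring = 13 + 2·24 = 61
13(ω_s−ω_c) = −61(ω_r−ω_c),  ω_s=0, ω_c=1
ω_r = 1 − (13/61)(0−1) = 74/61
ω_r/ω_c = 74/61

74/61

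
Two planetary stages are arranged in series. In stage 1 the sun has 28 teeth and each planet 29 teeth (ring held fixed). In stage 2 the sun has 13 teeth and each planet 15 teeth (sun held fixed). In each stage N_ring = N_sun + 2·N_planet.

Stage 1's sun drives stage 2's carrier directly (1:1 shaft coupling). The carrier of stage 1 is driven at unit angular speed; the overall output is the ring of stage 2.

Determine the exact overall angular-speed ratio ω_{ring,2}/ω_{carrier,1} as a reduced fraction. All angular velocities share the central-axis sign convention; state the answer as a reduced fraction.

228/43

Stage 1: N_ring = 28 + 2·29 = 86
Stage 1: 28(ω_s−ω_c) = −86(ω_r−ω_c),  ω_r=0, ω_c=1
Stage 1: ω_s = 1 − (86/28)(0−1) = 57/14
  ⇒ ω_s¹/ω_c¹ = 57/14
Stage 2: N_ring = 13 + 2·15 = 43
Stage 2: 13(ω_s−ω_c) = −43(ω_r−ω_c),  ω_s=0, ω_c=1
Stage 2: ω_r = 1 − (13/43)(0−1) = 56/43
  ⇒ ω_r²/ω_c² = 56/43
Coupling ω_c² = ω_s¹ ⇒ overall = 57/14 × 56/43 = 228/43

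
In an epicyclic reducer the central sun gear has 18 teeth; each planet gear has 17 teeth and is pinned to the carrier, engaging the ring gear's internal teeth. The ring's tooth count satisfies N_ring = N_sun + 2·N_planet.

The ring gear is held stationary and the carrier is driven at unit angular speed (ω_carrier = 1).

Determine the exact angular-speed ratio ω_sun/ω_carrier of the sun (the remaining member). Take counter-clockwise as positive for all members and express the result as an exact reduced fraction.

N_ring = 18 + 2·17 = 52
18(ω_s−ω_c) = −52(ω_r−ω_c),  ω_r=0, ω_c=1
ω_s = 1 − (52/18)(0−1) = 35/9
ω_s/ω_c = 35/9

35/9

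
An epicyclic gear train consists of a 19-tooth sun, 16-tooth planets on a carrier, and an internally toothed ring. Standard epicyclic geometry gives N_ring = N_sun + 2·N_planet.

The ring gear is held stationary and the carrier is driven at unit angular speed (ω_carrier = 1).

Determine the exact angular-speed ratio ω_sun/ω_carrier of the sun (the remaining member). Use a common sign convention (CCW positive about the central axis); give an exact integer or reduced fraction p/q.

70/19

N_ring = 19 + 2·16 = 51
19(ω_s−ω_c) = −51(ω_r−ω_c),  ω_r=0, ω_c=1
ω_s = 1 − (51/19)(0−1) = 70/19
ω_s/ω_c = 70/19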